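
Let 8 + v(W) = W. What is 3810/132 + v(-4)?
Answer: 371/22 ≈ 16.864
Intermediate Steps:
v(W) = -8 + W
3810/132 + v(-4) = 3810/132 + (-8 - 4) = 3810*(1/132) - 12 = 635/22 - 12 = 371/22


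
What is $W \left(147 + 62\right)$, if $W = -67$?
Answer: $-14003$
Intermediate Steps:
$W \left(147 + 62\right) = - 67 \left(147 + 62\right) = \left(-67\right) 209 = -14003$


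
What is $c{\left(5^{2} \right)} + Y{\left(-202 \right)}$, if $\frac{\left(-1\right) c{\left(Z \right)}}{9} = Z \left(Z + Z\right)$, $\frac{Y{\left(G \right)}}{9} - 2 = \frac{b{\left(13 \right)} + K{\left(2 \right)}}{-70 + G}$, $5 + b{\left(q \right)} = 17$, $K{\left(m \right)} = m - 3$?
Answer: $- \frac{3055203}{272} \approx -11232.0$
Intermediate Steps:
$K{\left(m \right)} = -3 + m$
$b{\left(q \right)} = 12$ ($b{\left(q \right)} = -5 + 17 = 12$)
$Y{\left(G \right)} = 18 + \frac{99}{-70 + G}$ ($Y{\left(G \right)} = 18 + 9 \frac{12 + \left(-3 + 2\right)}{-70 + G} = 18 + 9 \frac{12 - 1}{-70 + G} = 18 + 9 \frac{11}{-70 + G} = 18 + \frac{99}{-70 + G}$)
$c{\left(Z \right)} = - 18 Z^{2}$ ($c{\left(Z \right)} = - 9 Z \left(Z + Z\right) = - 9 Z 2 Z = - 9 \cdot 2 Z^{2} = - 18 Z^{2}$)
$c{\left(5^{2} \right)} + Y{\left(-202 \right)} = - 18 \left(5^{2}\right)^{2} + \frac{9 \left(-129 + 2 \left(-202\right)\right)}{-70 - 202} = - 18 \cdot 25^{2} + \frac{9 \left(-129 - 404\right)}{-272} = \left(-18\right) 625 + 9 \left(- \frac{1}{272}\right) \left(-533\right) = -11250 + \frac{4797}{272} = - \frac{3055203}{272}$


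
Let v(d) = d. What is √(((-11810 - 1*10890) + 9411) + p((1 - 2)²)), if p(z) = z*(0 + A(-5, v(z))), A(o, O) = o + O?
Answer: 3*I*√1477 ≈ 115.3*I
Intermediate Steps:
A(o, O) = O + o
p(z) = z*(-5 + z) (p(z) = z*(0 + (z - 5)) = z*(0 + (-5 + z)) = z*(-5 + z))
√(((-11810 - 1*10890) + 9411) + p((1 - 2)²)) = √(((-11810 - 1*10890) + 9411) + (1 - 2)²*(-5 + (1 - 2)²)) = √(((-11810 - 10890) + 9411) + (-1)²*(-5 + (-1)²)) = √((-22700 + 9411) + 1*(-5 + 1)) = √(-13289 + 1*(-4)) = √(-13289 - 4) = √(-13293) = 3*I*√1477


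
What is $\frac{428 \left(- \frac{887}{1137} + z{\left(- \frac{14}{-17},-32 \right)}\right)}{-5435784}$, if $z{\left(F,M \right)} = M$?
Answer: $\frac{3987997}{1545121602} \approx 0.002581$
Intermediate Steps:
$\frac{428 \left(- \frac{887}{1137} + z{\left(- \frac{14}{-17},-32 \right)}\right)}{-5435784} = \frac{428 \left(- \frac{887}{1137} - 32\right)}{-5435784} = 428 \left(\left(-887\right) \frac{1}{1137} - 32\right) \left(- \frac{1}{5435784}\right) = 428 \left(- \frac{887}{1137} - 32\right) \left(- \frac{1}{5435784}\right) = 428 \left(- \frac{37271}{1137}\right) \left(- \frac{1}{5435784}\right) = \left(- \frac{15951988}{1137}\right) \left(- \frac{1}{5435784}\right) = \frac{3987997}{1545121602}$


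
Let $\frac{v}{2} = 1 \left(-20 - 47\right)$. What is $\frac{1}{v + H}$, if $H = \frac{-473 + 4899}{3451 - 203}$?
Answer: $- \frac{1624}{215403} \approx -0.0075394$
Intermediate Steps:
$H = \frac{2213}{1624}$ ($H = \frac{4426}{3248} = 4426 \cdot \frac{1}{3248} = \frac{2213}{1624} \approx 1.3627$)
$v = -134$ ($v = 2 \cdot 1 \left(-20 - 47\right) = 2 \cdot 1 \left(-67\right) = 2 \left(-67\right) = -134$)
$\frac{1}{v + H} = \frac{1}{-134 + \frac{2213}{1624}} = \frac{1}{- \frac{215403}{1624}} = - \frac{1624}{215403}$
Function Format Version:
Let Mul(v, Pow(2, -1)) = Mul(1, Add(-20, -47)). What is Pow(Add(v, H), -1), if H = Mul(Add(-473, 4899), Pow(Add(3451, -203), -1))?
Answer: Rational(-1624, 215403) ≈ -0.0075394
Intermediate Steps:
H = Rational(2213, 1624) (H = Mul(4426, Pow(3248, -1)) = Mul(4426, Rational(1, 3248)) = Rational(2213, 1624) ≈ 1.3627)
v = -134 (v = Mul(2, Mul(1, Add(-20, -47))) = Mul(2, Mul(1, -67)) = Mul(2, -67) = -134)
Pow(Add(v, H), -1) = Pow(Add(-134, Rational(2213, 1624)), -1) = Pow(Rational(-215403, 1624), -1) = Rational(-1624, 215403)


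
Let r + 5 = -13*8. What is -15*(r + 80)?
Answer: 435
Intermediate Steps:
r = -109 (r = -5 - 13*8 = -5 - 104 = -109)
-15*(r + 80) = -15*(-109 + 80) = -15*(-29) = 435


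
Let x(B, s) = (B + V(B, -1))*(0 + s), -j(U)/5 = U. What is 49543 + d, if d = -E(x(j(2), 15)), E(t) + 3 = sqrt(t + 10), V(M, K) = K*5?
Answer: 49546 - I*sqrt(215) ≈ 49546.0 - 14.663*I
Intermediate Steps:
j(U) = -5*U
V(M, K) = 5*K
x(B, s) = s*(-5 + B) (x(B, s) = (B + 5*(-1))*(0 + s) = (B - 5)*s = (-5 + B)*s = s*(-5 + B))
E(t) = -3 + sqrt(10 + t) (E(t) = -3 + sqrt(t + 10) = -3 + sqrt(10 + t))
d = 3 - I*sqrt(215) (d = -(-3 + sqrt(10 + 15*(-5 - 5*2))) = -(-3 + sqrt(10 + 15*(-5 - 10))) = -(-3 + sqrt(10 + 15*(-15))) = -(-3 + sqrt(10 - 225)) = -(-3 + sqrt(-215)) = -(-3 + I*sqrt(215)) = 3 - I*sqrt(215) ≈ 3.0 - 14.663*I)
49543 + d = 49543 + (3 - I*sqrt(215)) = 49546 - I*sqrt(215)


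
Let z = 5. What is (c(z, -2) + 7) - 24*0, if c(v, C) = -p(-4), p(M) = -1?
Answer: 8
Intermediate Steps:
c(v, C) = 1 (c(v, C) = -1*(-1) = 1)
(c(z, -2) + 7) - 24*0 = (1 + 7) - 24*0 = 8 + 0 = 8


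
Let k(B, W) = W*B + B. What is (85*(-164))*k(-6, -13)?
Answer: -1003680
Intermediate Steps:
k(B, W) = B + B*W (k(B, W) = B*W + B = B + B*W)
(85*(-164))*k(-6, -13) = (85*(-164))*(-6*(1 - 13)) = -(-83640)*(-12) = -13940*72 = -1003680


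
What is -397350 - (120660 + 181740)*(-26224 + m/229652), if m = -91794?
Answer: 455277116599650/57413 ≈ 7.9299e+9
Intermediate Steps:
-397350 - (120660 + 181740)*(-26224 + m/229652) = -397350 - (120660 + 181740)*(-26224 - 91794/229652) = -397350 - 302400*(-26224 - 91794*1/229652) = -397350 - 302400*(-26224 - 45897/114826) = -397350 - 302400*(-3011242921)/114826 = -397350 - 1*(-455299929655200/57413) = -397350 + 455299929655200/57413 = 455277116599650/57413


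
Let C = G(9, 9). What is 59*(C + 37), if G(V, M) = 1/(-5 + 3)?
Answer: 4307/2 ≈ 2153.5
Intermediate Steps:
G(V, M) = -1/2 (G(V, M) = 1/(-2) = -1/2)
C = -1/2 ≈ -0.50000
59*(C + 37) = 59*(-1/2 + 37) = 59*(73/2) = 4307/2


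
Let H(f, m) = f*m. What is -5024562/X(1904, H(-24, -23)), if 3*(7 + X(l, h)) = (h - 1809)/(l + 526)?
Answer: 12209685660/17429 ≈ 7.0054e+5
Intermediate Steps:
X(l, h) = -7 + (-1809 + h)/(3*(526 + l)) (X(l, h) = -7 + ((h - 1809)/(l + 526))/3 = -7 + ((-1809 + h)/(526 + l))/3 = -7 + (-1809 + h)/(3*(526 + l)))
-5024562/X(1904, H(-24, -23)) = -5024562*3*(526 + 1904)/(-12855 - 24*(-23) - 21*1904) = -5024562*7290/(-12855 + 552 - 39984) = -5024562/((⅓)*(1/2430)*(-52287)) = -5024562/(-17429/2430) = -5024562*(-2430/17429) = 12209685660/17429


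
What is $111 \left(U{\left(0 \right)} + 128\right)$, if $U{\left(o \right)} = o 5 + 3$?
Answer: $14541$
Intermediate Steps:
$U{\left(o \right)} = 3 + 5 o$ ($U{\left(o \right)} = 5 o + 3 = 3 + 5 o$)
$111 \left(U{\left(0 \right)} + 128\right) = 111 \left(\left(3 + 5 \cdot 0\right) + 128\right) = 111 \left(\left(3 + 0\right) + 128\right) = 111 \left(3 + 128\right) = 111 \cdot 131 = 14541$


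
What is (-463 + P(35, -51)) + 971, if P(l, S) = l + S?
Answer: 492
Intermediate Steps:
P(l, S) = S + l
(-463 + P(35, -51)) + 971 = (-463 + (-51 + 35)) + 971 = (-463 - 16) + 971 = -479 + 971 = 492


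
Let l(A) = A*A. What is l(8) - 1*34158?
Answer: -34094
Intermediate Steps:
l(A) = A²
l(8) - 1*34158 = 8² - 1*34158 = 64 - 34158 = -34094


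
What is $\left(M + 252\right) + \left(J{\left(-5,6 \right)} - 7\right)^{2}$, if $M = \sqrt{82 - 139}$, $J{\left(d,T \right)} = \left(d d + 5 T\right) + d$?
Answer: $2101 + i \sqrt{57} \approx 2101.0 + 7.5498 i$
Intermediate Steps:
$J{\left(d,T \right)} = d + d^{2} + 5 T$ ($J{\left(d,T \right)} = \left(d^{2} + 5 T\right) + d = d + d^{2} + 5 T$)
$M = i \sqrt{57}$ ($M = \sqrt{-57} = i \sqrt{57} \approx 7.5498 i$)
$\left(M + 252\right) + \left(J{\left(-5,6 \right)} - 7\right)^{2} = \left(i \sqrt{57} + 252\right) + \left(\left(-5 + \left(-5\right)^{2} + 5 \cdot 6\right) - 7\right)^{2} = \left(252 + i \sqrt{57}\right) + \left(\left(-5 + 25 + 30\right) - 7\right)^{2} = \left(252 + i \sqrt{57}\right) + \left(50 - 7\right)^{2} = \left(252 + i \sqrt{57}\right) + 43^{2} = \left(252 + i \sqrt{57}\right) + 1849 = 2101 + i \sqrt{57}$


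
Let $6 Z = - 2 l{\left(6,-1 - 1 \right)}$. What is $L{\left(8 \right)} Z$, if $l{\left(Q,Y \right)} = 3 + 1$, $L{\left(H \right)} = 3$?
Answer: $-4$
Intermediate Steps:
$l{\left(Q,Y \right)} = 4$
$Z = - \frac{4}{3}$ ($Z = \frac{\left(-2\right) 4}{6} = \frac{1}{6} \left(-8\right) = - \frac{4}{3} \approx -1.3333$)
$L{\left(8 \right)} Z = 3 \left(- \frac{4}{3}\right) = -4$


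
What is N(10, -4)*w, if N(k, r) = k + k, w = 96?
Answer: 1920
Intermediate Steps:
N(k, r) = 2*k
N(10, -4)*w = (2*10)*96 = 20*96 = 1920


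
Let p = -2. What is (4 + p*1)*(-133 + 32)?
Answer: -202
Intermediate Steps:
(4 + p*1)*(-133 + 32) = (4 - 2*1)*(-133 + 32) = (4 - 2)*(-101) = 2*(-101) = -202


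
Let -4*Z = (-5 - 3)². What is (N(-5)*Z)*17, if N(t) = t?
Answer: 1360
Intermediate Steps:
Z = -16 (Z = -(-5 - 3)²/4 = -¼*(-8)² = -¼*64 = -16)
(N(-5)*Z)*17 = -5*(-16)*17 = 80*17 = 1360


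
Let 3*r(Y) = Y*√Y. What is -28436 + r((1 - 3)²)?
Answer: -85300/3 ≈ -28433.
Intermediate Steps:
r(Y) = Y^(3/2)/3 (r(Y) = (Y*√Y)/3 = Y^(3/2)/3)
-28436 + r((1 - 3)²) = -28436 + ((1 - 3)²)^(3/2)/3 = -28436 + ((-2)²)^(3/2)/3 = -28436 + 4^(3/2)/3 = -28436 + (⅓)*8 = -28436 + 8/3 = -85300/3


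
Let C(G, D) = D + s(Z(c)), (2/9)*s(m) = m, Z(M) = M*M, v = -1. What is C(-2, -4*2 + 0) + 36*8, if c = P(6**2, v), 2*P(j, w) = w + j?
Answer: 13265/8 ≈ 1658.1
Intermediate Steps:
P(j, w) = j/2 + w/2 (P(j, w) = (w + j)/2 = (j + w)/2 = j/2 + w/2)
c = 35/2 (c = (1/2)*6**2 + (1/2)*(-1) = (1/2)*36 - 1/2 = 18 - 1/2 = 35/2 ≈ 17.500)
Z(M) = M**2
s(m) = 9*m/2
C(G, D) = 11025/8 + D (C(G, D) = D + 9*(35/2)**2/2 = D + (9/2)*(1225/4) = D + 11025/8 = 11025/8 + D)
C(-2, -4*2 + 0) + 36*8 = (11025/8 + (-4*2 + 0)) + 36*8 = (11025/8 + (-8 + 0)) + 288 = (11025/8 - 8) + 288 = 10961/8 + 288 = 13265/8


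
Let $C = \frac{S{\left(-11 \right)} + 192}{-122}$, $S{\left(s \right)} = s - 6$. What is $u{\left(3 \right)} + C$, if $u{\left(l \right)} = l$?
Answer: $\frac{191}{122} \approx 1.5656$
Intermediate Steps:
$S{\left(s \right)} = -6 + s$
$C = - \frac{175}{122}$ ($C = \frac{\left(-6 - 11\right) + 192}{-122} = \left(-17 + 192\right) \left(- \frac{1}{122}\right) = 175 \left(- \frac{1}{122}\right) = - \frac{175}{122} \approx -1.4344$)
$u{\left(3 \right)} + C = 3 - \frac{175}{122} = \frac{191}{122}$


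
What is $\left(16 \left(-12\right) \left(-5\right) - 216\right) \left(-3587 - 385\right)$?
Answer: $-2955168$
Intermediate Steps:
$\left(16 \left(-12\right) \left(-5\right) - 216\right) \left(-3587 - 385\right) = \left(\left(-192\right) \left(-5\right) - 216\right) \left(-3972\right) = \left(960 - 216\right) \left(-3972\right) = 744 \left(-3972\right) = -2955168$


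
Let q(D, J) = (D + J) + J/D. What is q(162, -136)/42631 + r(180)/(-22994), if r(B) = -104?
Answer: 202992658/39700417167 ≈ 0.0051131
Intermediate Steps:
q(D, J) = D + J + J/D
q(162, -136)/42631 + r(180)/(-22994) = (162 - 136 - 136/162)/42631 - 104/(-22994) = (162 - 136 - 136*1/162)*(1/42631) - 104*(-1/22994) = (162 - 136 - 68/81)*(1/42631) + 52/11497 = (2038/81)*(1/42631) + 52/11497 = 2038/3453111 + 52/11497 = 202992658/39700417167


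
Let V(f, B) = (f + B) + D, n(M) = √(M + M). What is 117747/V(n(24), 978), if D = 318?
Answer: 3179169/34991 - 39249*√3/139964 ≈ 90.371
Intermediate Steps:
n(M) = √2*√M (n(M) = √(2*M) = √2*√M)
V(f, B) = 318 + B + f (V(f, B) = (f + B) + 318 = (B + f) + 318 = 318 + B + f)
117747/V(n(24), 978) = 117747/(318 + 978 + √2*√24) = 117747/(318 + 978 + √2*(2*√6)) = 117747/(318 + 978 + 4*√3) = 117747/(1296 + 4*√3)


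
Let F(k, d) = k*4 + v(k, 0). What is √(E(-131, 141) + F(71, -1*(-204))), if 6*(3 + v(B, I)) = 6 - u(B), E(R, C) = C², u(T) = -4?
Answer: √181473/3 ≈ 142.00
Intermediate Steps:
v(B, I) = -4/3 (v(B, I) = -3 + (6 - 1*(-4))/6 = -3 + (6 + 4)/6 = -3 + (⅙)*10 = -3 + 5/3 = -4/3)
F(k, d) = -4/3 + 4*k (F(k, d) = k*4 - 4/3 = 4*k - 4/3 = -4/3 + 4*k)
√(E(-131, 141) + F(71, -1*(-204))) = √(141² + (-4/3 + 4*71)) = √(19881 + (-4/3 + 284)) = √(19881 + 848/3) = √(60491/3) = √181473/3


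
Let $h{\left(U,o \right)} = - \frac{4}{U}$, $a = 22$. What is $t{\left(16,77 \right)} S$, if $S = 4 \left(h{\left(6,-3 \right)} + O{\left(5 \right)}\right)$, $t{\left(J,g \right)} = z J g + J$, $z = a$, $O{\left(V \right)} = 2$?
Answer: $144640$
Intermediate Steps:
$z = 22$
$t{\left(J,g \right)} = J + 22 J g$ ($t{\left(J,g \right)} = 22 J g + J = J + 22 J g$)
$S = \frac{16}{3}$ ($S = 4 \left(- \frac{4}{6} + 2\right) = 4 \left(\left(-4\right) \frac{1}{6} + 2\right) = 4 \left(- \frac{2}{3} + 2\right) = 4 \cdot \frac{4}{3} = \frac{16}{3} \approx 5.3333$)
$t{\left(16,77 \right)} S = 16 \left(1 + 22 \cdot 77\right) \frac{16}{3} = 16 \left(1 + 1694\right) \frac{16}{3} = 16 \cdot 1695 \cdot \frac{16}{3} = 27120 \cdot \frac{16}{3} = 144640$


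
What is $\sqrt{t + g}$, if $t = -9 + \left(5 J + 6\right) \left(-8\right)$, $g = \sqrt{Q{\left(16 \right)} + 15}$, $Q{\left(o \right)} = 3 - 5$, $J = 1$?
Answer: $\sqrt{-97 + \sqrt{13}} \approx 9.6641 i$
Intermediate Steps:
$Q{\left(o \right)} = -2$
$g = \sqrt{13}$ ($g = \sqrt{-2 + 15} = \sqrt{13} \approx 3.6056$)
$t = -97$ ($t = -9 + \left(5 \cdot 1 + 6\right) \left(-8\right) = -9 + \left(5 + 6\right) \left(-8\right) = -9 + 11 \left(-8\right) = -9 - 88 = -97$)
$\sqrt{t + g} = \sqrt{-97 + \sqrt{13}}$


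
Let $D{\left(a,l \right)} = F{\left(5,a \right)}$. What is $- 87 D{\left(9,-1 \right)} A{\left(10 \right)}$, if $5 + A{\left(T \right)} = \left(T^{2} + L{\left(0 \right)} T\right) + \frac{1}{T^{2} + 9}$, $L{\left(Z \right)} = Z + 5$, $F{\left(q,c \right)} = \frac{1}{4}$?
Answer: $- \frac{687561}{218} \approx -3153.9$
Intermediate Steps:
$F{\left(q,c \right)} = \frac{1}{4}$
$D{\left(a,l \right)} = \frac{1}{4}$
$L{\left(Z \right)} = 5 + Z$
$A{\left(T \right)} = -5 + T^{2} + \frac{1}{9 + T^{2}} + 5 T$ ($A{\left(T \right)} = -5 + \left(\left(T^{2} + \left(5 + 0\right) T\right) + \frac{1}{T^{2} + 9}\right) = -5 + \left(\left(T^{2} + 5 T\right) + \frac{1}{9 + T^{2}}\right) = -5 + \left(T^{2} + \frac{1}{9 + T^{2}} + 5 T\right) = -5 + T^{2} + \frac{1}{9 + T^{2}} + 5 T$)
$- 87 D{\left(9,-1 \right)} A{\left(10 \right)} = \left(-87\right) \frac{1}{4} \frac{-44 + 10^{4} + 4 \cdot 10^{2} + 5 \cdot 10^{3} + 45 \cdot 10}{9 + 10^{2}} = - \frac{87 \frac{-44 + 10000 + 4 \cdot 100 + 5 \cdot 1000 + 450}{9 + 100}}{4} = - \frac{87 \frac{-44 + 10000 + 400 + 5000 + 450}{109}}{4} = - \frac{87 \cdot \frac{1}{109} \cdot 15806}{4} = \left(- \frac{87}{4}\right) \frac{15806}{109} = - \frac{687561}{218}$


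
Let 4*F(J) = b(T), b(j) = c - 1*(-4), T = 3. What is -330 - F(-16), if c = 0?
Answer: -331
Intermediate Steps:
b(j) = 4 (b(j) = 0 - 1*(-4) = 0 + 4 = 4)
F(J) = 1 (F(J) = (¼)*4 = 1)
-330 - F(-16) = -330 - 1*1 = -330 - 1 = -331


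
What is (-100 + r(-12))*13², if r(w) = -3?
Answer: -17407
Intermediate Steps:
(-100 + r(-12))*13² = (-100 - 3)*13² = -103*169 = -17407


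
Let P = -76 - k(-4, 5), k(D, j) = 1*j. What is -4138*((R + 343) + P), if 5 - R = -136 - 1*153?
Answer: -2300728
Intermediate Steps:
k(D, j) = j
R = 294 (R = 5 - (-136 - 1*153) = 5 - (-136 - 153) = 5 - 1*(-289) = 5 + 289 = 294)
P = -81 (P = -76 - 1*5 = -76 - 5 = -81)
-4138*((R + 343) + P) = -4138*((294 + 343) - 81) = -4138*(637 - 81) = -4138*556 = -2300728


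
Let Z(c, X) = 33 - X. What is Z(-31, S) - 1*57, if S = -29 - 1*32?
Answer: 37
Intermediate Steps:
S = -61 (S = -29 - 32 = -61)
Z(-31, S) - 1*57 = (33 - 1*(-61)) - 1*57 = (33 + 61) - 57 = 94 - 57 = 37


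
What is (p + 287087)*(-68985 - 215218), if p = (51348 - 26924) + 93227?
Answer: -115027753814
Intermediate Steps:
p = 117651 (p = 24424 + 93227 = 117651)
(p + 287087)*(-68985 - 215218) = (117651 + 287087)*(-68985 - 215218) = 404738*(-284203) = -115027753814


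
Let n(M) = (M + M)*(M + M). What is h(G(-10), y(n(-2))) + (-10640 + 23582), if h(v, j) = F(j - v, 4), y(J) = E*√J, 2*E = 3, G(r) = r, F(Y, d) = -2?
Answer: 12940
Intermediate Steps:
E = 3/2 (E = (½)*3 = 3/2 ≈ 1.5000)
n(M) = 4*M² (n(M) = (2*M)*(2*M) = 4*M²)
y(J) = 3*√J/2
h(v, j) = -2
h(G(-10), y(n(-2))) + (-10640 + 23582) = -2 + (-10640 + 23582) = -2 + 12942 = 12940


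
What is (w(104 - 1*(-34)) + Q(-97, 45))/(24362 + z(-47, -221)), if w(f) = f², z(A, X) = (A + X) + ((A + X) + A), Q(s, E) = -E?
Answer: 18999/23779 ≈ 0.79898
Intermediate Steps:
z(A, X) = 2*X + 3*A (z(A, X) = (A + X) + (X + 2*A) = 2*X + 3*A)
(w(104 - 1*(-34)) + Q(-97, 45))/(24362 + z(-47, -221)) = ((104 - 1*(-34))² - 1*45)/(24362 + (2*(-221) + 3*(-47))) = ((104 + 34)² - 45)/(24362 + (-442 - 141)) = (138² - 45)/(24362 - 583) = (19044 - 45)/23779 = 18999*(1/23779) = 18999/23779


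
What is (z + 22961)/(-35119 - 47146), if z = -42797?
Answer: 19836/82265 ≈ 0.24112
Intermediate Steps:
(z + 22961)/(-35119 - 47146) = (-42797 + 22961)/(-35119 - 47146) = -19836/(-82265) = -19836*(-1/82265) = 19836/82265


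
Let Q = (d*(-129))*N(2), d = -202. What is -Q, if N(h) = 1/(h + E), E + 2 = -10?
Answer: 13029/5 ≈ 2605.8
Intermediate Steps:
E = -12 (E = -2 - 10 = -12)
N(h) = 1/(-12 + h) (N(h) = 1/(h - 12) = 1/(-12 + h))
Q = -13029/5 (Q = (-202*(-129))/(-12 + 2) = 26058/(-10) = 26058*(-⅒) = -13029/5 ≈ -2605.8)
-Q = -1*(-13029/5) = 13029/5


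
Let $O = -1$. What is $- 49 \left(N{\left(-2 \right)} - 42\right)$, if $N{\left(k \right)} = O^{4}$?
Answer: $2009$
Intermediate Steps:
$N{\left(k \right)} = 1$ ($N{\left(k \right)} = \left(-1\right)^{4} = 1$)
$- 49 \left(N{\left(-2 \right)} - 42\right) = - 49 \left(1 - 42\right) = \left(-49\right) \left(-41\right) = 2009$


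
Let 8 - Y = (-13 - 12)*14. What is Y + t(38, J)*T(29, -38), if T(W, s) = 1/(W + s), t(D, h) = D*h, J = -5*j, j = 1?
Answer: 3412/9 ≈ 379.11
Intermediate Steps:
J = -5 (J = -5*1 = -5)
Y = 358 (Y = 8 - (-13 - 12)*14 = 8 - (-25)*14 = 8 - 1*(-350) = 8 + 350 = 358)
Y + t(38, J)*T(29, -38) = 358 + (38*(-5))/(29 - 38) = 358 - 190/(-9) = 358 - 190*(-⅑) = 358 + 190/9 = 3412/9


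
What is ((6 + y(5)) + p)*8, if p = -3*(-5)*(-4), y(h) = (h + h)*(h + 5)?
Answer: 368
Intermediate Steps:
y(h) = 2*h*(5 + h) (y(h) = (2*h)*(5 + h) = 2*h*(5 + h))
p = -60 (p = 15*(-4) = -60)
((6 + y(5)) + p)*8 = ((6 + 2*5*(5 + 5)) - 60)*8 = ((6 + 2*5*10) - 60)*8 = ((6 + 100) - 60)*8 = (106 - 60)*8 = 46*8 = 368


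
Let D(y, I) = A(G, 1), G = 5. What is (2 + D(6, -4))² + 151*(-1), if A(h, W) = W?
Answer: -142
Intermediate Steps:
D(y, I) = 1
(2 + D(6, -4))² + 151*(-1) = (2 + 1)² + 151*(-1) = 3² - 151 = 9 - 151 = -142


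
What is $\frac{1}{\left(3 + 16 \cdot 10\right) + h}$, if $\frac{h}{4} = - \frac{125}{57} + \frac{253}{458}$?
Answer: $\frac{13053}{2041981} \approx 0.0063923$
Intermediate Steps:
$h = - \frac{85658}{13053}$ ($h = 4 \left(- \frac{125}{57} + \frac{253}{458}\right) = 4 \left(- \frac{42829}{26106}\right) = - \frac{85658}{13053} \approx -6.5623$)
$\frac{1}{\left(3 + 16 \cdot 10\right) + h} = \frac{1}{\left(3 + 16 \cdot 10\right) - \frac{85658}{13053}} = \frac{1}{\left(3 + 160\right) - \frac{85658}{13053}} = \frac{1}{163 - \frac{85658}{13053}} = \frac{1}{\frac{2041981}{13053}} = \frac{13053}{2041981}$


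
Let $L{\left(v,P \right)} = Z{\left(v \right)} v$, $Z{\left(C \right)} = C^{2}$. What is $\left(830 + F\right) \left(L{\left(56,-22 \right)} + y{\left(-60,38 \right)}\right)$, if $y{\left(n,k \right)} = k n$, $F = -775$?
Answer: $9533480$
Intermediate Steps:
$L{\left(v,P \right)} = v^{3}$ ($L{\left(v,P \right)} = v^{2} v = v^{3}$)
$\left(830 + F\right) \left(L{\left(56,-22 \right)} + y{\left(-60,38 \right)}\right) = \left(830 - 775\right) \left(56^{3} + 38 \left(-60\right)\right) = 55 \left(175616 - 2280\right) = 55 \cdot 173336 = 9533480$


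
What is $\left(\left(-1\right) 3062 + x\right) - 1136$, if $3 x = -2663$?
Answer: $- \frac{15257}{3} \approx -5085.7$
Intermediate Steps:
$x = - \frac{2663}{3}$ ($x = \frac{1}{3} \left(-2663\right) = - \frac{2663}{3} \approx -887.67$)
$\left(\left(-1\right) 3062 + x\right) - 1136 = \left(\left(-1\right) 3062 - \frac{2663}{3}\right) - 1136 = \left(-3062 - \frac{2663}{3}\right) - 1136 = - \frac{11849}{3} - 1136 = - \frac{15257}{3}$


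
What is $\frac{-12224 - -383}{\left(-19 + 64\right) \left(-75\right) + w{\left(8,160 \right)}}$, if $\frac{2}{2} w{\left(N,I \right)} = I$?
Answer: $\frac{11841}{3215} \approx 3.683$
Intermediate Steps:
$w{\left(N,I \right)} = I$
$\frac{-12224 - -383}{\left(-19 + 64\right) \left(-75\right) + w{\left(8,160 \right)}} = \frac{-12224 - -383}{\left(-19 + 64\right) \left(-75\right) + 160} = \frac{-12224 + \left(493 - 110\right)}{45 \left(-75\right) + 160} = \frac{-12224 + 383}{-3375 + 160} = - \frac{11841}{-3215} = \left(-11841\right) \left(- \frac{1}{3215}\right) = \frac{11841}{3215}$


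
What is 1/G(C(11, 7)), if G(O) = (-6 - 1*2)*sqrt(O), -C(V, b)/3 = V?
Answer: I*sqrt(33)/264 ≈ 0.02176*I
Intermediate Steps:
C(V, b) = -3*V
G(O) = -8*sqrt(O) (G(O) = (-6 - 2)*sqrt(O) = -8*sqrt(O))
1/G(C(11, 7)) = 1/(-8*I*sqrt(33)) = I*sqrt(33)/264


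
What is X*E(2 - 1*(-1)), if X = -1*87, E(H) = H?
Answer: -261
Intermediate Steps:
X = -87
X*E(2 - 1*(-1)) = -87*(2 - 1*(-1)) = -87*(2 + 1) = -87*3 = -261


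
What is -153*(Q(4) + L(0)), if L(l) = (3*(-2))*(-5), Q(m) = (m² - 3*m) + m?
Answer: -5814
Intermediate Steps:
Q(m) = m² - 2*m
L(l) = 30 (L(l) = -6*(-5) = 30)
-153*(Q(4) + L(0)) = -153*(4*(-2 + 4) + 30) = -153*(4*2 + 30) = -153*(8 + 30) = -153*38 = -5814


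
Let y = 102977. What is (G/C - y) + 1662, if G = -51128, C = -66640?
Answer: -120563937/1190 ≈ -1.0131e+5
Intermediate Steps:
(G/C - y) + 1662 = (-51128/(-66640) - 1*102977) + 1662 = (-51128*(-1/66640) - 102977) + 1662 = (913/1190 - 102977) + 1662 = -122541717/1190 + 1662 = -120563937/1190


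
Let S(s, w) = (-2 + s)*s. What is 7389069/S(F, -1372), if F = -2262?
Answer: 2463023/1707056 ≈ 1.4428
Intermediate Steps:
S(s, w) = s*(-2 + s)
7389069/S(F, -1372) = 7389069/((-2262*(-2 - 2262))) = 7389069/((-2262*(-2264))) = 7389069/5121168 = 7389069*(1/5121168) = 2463023/1707056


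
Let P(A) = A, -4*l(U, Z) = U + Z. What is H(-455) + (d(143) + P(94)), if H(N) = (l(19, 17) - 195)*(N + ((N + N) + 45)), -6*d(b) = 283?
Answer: 1615961/6 ≈ 2.6933e+5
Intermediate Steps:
d(b) = -283/6 (d(b) = -⅙*283 = -283/6)
l(U, Z) = -U/4 - Z/4 (l(U, Z) = -(U + Z)/4 = -U/4 - Z/4)
H(N) = -9180 - 612*N (H(N) = ((-¼*19 - ¼*17) - 195)*(N + ((N + N) + 45)) = ((-19/4 - 17/4) - 195)*(N + (2*N + 45)) = (-9 - 195)*(N + (45 + 2*N)) = -204*(45 + 3*N) = -9180 - 612*N)
H(-455) + (d(143) + P(94)) = (-9180 - 612*(-455)) + (-283/6 + 94) = (-9180 + 278460) + 281/6 = 269280 + 281/6 = 1615961/6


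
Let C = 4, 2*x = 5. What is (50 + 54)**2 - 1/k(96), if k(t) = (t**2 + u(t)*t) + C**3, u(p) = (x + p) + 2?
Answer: 204725247/18928 ≈ 10816.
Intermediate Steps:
x = 5/2 (x = (1/2)*5 = 5/2 ≈ 2.5000)
u(p) = 9/2 + p (u(p) = (5/2 + p) + 2 = 9/2 + p)
k(t) = 64 + t**2 + t*(9/2 + t) (k(t) = (t**2 + (9/2 + t)*t) + 4**3 = (t**2 + t*(9/2 + t)) + 64 = 64 + t**2 + t*(9/2 + t))
(50 + 54)**2 - 1/k(96) = (50 + 54)**2 - 1/(64 + 2*96**2 + (9/2)*96) = 104**2 - 1/(64 + 2*9216 + 432) = 10816 - 1/(64 + 18432 + 432) = 10816 - 1/18928 = 204725247/18928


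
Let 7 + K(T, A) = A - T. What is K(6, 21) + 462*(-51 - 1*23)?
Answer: -34180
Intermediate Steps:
K(T, A) = -7 + A - T (K(T, A) = -7 + (A - T) = -7 + A - T)
K(6, 21) + 462*(-51 - 1*23) = (-7 + 21 - 1*6) + 462*(-51 - 1*23) = (-7 + 21 - 6) + 462*(-51 - 23) = 8 + 462*(-74) = 8 - 34188 = -34180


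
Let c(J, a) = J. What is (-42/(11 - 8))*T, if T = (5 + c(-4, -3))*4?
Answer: -56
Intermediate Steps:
T = 4 (T = (5 - 4)*4 = 1*4 = 4)
(-42/(11 - 8))*T = -42/(11 - 8)*4 = -42/3*4 = -42*⅓*4 = -14*4 = -56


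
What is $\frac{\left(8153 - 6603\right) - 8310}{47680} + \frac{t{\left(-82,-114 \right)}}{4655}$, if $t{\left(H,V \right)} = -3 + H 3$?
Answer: $- \frac{1083503}{5548760} \approx -0.19527$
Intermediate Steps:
$t{\left(H,V \right)} = -3 + 3 H$
$\frac{\left(8153 - 6603\right) - 8310}{47680} + \frac{t{\left(-82,-114 \right)}}{4655} = \frac{\left(8153 - 6603\right) - 8310}{47680} + \frac{-3 + 3 \left(-82\right)}{4655} = \left(1550 - 8310\right) \frac{1}{47680} + \left(-3 - 246\right) \frac{1}{4655} = \left(-6760\right) \frac{1}{47680} - \frac{249}{4655} = - \frac{169}{1192} - \frac{249}{4655} = - \frac{1083503}{5548760}$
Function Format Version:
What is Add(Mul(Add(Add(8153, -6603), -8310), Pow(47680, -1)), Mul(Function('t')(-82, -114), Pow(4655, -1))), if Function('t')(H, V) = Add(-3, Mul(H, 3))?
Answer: Rational(-1083503, 5548760) ≈ -0.19527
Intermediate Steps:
Function('t')(H, V) = Add(-3, Mul(3, H))
Add(Mul(Add(Add(8153, -6603), -8310), Pow(47680, -1)), Mul(Function('t')(-82, -114), Pow(4655, -1))) = Add(Mul(Add(Add(8153, -6603), -8310), Pow(47680, -1)), Mul(Add(-3, Mul(3, -82)), Pow(4655, -1))) = Add(Mul(Add(1550, -8310), Rational(1, 47680)), Mul(Add(-3, -246), Rational(1, 4655))) = Add(Mul(-6760, Rational(1, 47680)), Mul(-249, Rational(1, 4655))) = Add(Rational(-169, 1192), Rational(-249, 4655)) = Rational(-1083503, 5548760)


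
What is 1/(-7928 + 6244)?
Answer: -1/1684 ≈ -0.00059382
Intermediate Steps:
1/(-7928 + 6244) = 1/(-1684) = -1/1684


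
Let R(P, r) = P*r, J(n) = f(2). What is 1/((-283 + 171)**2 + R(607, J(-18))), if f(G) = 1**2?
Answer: 1/13151 ≈ 7.6040e-5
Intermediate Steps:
f(G) = 1
J(n) = 1
1/((-283 + 171)**2 + R(607, J(-18))) = 1/((-283 + 171)**2 + 607*1) = 1/((-112)**2 + 607) = 1/(12544 + 607) = 1/13151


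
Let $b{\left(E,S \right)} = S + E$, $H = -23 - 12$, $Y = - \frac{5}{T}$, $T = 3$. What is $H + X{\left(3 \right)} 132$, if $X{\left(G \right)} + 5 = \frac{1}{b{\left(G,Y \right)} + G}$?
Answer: $- \frac{8639}{13} \approx -664.54$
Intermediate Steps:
$Y = - \frac{5}{3} \approx -1.6667$
$H = -35$
$b{\left(E,S \right)} = E + S$
$X{\left(G \right)} = -5 + \frac{1}{- \frac{5}{3} + 2 G}$ ($X{\left(G \right)} = -5 + \frac{1}{\left(G - \frac{5}{3}\right) + G} = -5 + \frac{1}{\left(- \frac{5}{3} + G\right) + G} = -5 + \frac{1}{- \frac{5}{3} + 2 G}$)
$H + X{\left(3 \right)} 132 = -35 + \frac{2 \left(14 - 45\right)}{-5 + 6 \cdot 3} \cdot 132 = -35 + \frac{2 \left(14 - 45\right)}{-5 + 18} \cdot 132 = -35 + 2 \cdot \frac{1}{13} \left(-31\right) 132 = -35 - \frac{8184}{13} = - \frac{8639}{13}$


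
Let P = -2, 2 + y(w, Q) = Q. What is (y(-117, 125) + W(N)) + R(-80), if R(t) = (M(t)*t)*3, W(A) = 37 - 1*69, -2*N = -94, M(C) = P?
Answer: 571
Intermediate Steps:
y(w, Q) = -2 + Q
M(C) = -2
N = 47 (N = -½*(-94) = 47)
W(A) = -32 (W(A) = 37 - 69 = -32)
R(t) = -6*t (R(t) = -2*t*3 = -6*t)
(y(-117, 125) + W(N)) + R(-80) = ((-2 + 125) - 32) - 6*(-80) = (123 - 32) + 480 = 91 + 480 = 571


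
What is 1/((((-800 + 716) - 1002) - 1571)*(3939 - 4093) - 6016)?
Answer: 1/403162 ≈ 2.4804e-6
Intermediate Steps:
1/((((-800 + 716) - 1002) - 1571)*(3939 - 4093) - 6016) = 1/(((-84 - 1002) - 1571)*(-154) - 6016) = 1/((-1086 - 1571)*(-154) - 6016) = 1/(-2657*(-154) - 6016) = 1/(409178 - 6016) = 1/403162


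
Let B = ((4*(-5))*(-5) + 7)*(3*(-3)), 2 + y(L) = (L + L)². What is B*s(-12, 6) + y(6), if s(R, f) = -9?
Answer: 8809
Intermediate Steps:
y(L) = -2 + 4*L² (y(L) = -2 + (L + L)² = -2 + (2*L)² = -2 + 4*L²)
B = -963 (B = (-20*(-5) + 7)*(-9) = (100 + 7)*(-9) = 107*(-9) = -963)
B*s(-12, 6) + y(6) = -963*(-9) + (-2 + 4*6²) = 8667 + (-2 + 4*36) = 8667 + (-2 + 144) = 8667 + 142 = 8809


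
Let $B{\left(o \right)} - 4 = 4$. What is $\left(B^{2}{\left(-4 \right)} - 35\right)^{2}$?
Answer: $841$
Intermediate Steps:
$B{\left(o \right)} = 8$ ($B{\left(o \right)} = 4 + 4 = 8$)
$\left(B^{2}{\left(-4 \right)} - 35\right)^{2} = \left(8^{2} - 35\right)^{2} = \left(64 - 35\right)^{2} = 29^{2} = 841$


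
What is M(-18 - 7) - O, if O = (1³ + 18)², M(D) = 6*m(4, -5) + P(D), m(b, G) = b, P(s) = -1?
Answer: -338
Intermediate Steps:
M(D) = 23 (M(D) = 6*4 - 1 = 24 - 1 = 23)
O = 361 (O = (1 + 18)² = 19² = 361)
M(-18 - 7) - O = 23 - 1*361 = 23 - 361 = -338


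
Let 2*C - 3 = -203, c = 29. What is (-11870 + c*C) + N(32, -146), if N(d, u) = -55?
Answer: -14825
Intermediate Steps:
C = -100 (C = 3/2 + (½)*(-203) = 3/2 - 203/2 = -100)
(-11870 + c*C) + N(32, -146) = (-11870 + 29*(-100)) - 55 = (-11870 - 2900) - 55 = -14770 - 55 = -14825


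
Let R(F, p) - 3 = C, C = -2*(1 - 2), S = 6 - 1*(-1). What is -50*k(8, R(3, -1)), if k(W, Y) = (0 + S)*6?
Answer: -2100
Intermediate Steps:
S = 7 (S = 6 + 1 = 7)
C = 2 (C = -2*(-1) = 2)
R(F, p) = 5 (R(F, p) = 3 + 2 = 5)
k(W, Y) = 42 (k(W, Y) = (0 + 7)*6 = 7*6 = 42)
-50*k(8, R(3, -1)) = -50*42 = -2100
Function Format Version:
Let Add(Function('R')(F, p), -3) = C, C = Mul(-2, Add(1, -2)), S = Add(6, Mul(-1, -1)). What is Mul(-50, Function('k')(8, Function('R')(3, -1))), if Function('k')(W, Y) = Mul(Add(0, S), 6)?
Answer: -2100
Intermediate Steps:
S = 7 (S = Add(6, 1) = 7)
C = 2 (C = Mul(-2, -1) = 2)
Function('R')(F, p) = 5 (Function('R')(F, p) = Add(3, 2) = 5)
Function('k')(W, Y) = 42 (Function('k')(W, Y) = Mul(Add(0, 7), 6) = Mul(7, 6) = 42)
Mul(-50, Function('k')(8, Function('R')(3, -1))) = Mul(-50, 42) = -2100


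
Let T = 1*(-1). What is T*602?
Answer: -602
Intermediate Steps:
T = -1
T*602 = -1*602 = -602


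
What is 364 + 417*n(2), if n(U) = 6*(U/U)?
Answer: 2866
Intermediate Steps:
n(U) = 6 (n(U) = 6*1 = 6)
364 + 417*n(2) = 364 + 417*6 = 364 + 2502 = 2866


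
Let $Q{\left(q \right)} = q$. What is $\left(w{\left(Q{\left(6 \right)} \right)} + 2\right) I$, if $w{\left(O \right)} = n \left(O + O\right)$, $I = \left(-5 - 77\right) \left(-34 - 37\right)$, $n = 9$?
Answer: $640420$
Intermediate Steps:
$I = 5822$ ($I = \left(-82\right) \left(-71\right) = 5822$)
$w{\left(O \right)} = 18 O$ ($w{\left(O \right)} = 9 \left(O + O\right) = 9 \cdot 2 O = 18 O$)
$\left(w{\left(Q{\left(6 \right)} \right)} + 2\right) I = \left(18 \cdot 6 + 2\right) 5822 = \left(108 + 2\right) 5822 = 110 \cdot 5822 = 640420$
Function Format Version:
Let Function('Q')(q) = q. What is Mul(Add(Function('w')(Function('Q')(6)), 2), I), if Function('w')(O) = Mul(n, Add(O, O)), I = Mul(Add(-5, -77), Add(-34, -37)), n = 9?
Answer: 640420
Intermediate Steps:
I = 5822 (I = Mul(-82, -71) = 5822)
Function('w')(O) = Mul(18, O) (Function('w')(O) = Mul(9, Add(O, O)) = Mul(9, Mul(2, O)) = Mul(18, O))
Mul(Add(Function('w')(Function('Q')(6)), 2), I) = Mul(Add(Mul(18, 6), 2), 5822) = Mul(Add(108, 2), 5822) = Mul(110, 5822) = 640420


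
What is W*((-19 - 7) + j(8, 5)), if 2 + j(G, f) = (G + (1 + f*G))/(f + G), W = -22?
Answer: 6930/13 ≈ 533.08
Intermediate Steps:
j(G, f) = -2 + (1 + G + G*f)/(G + f) (j(G, f) = -2 + (G + (1 + f*G))/(f + G) = -2 + (G + (1 + G*f))/(G + f) = -2 + (1 + G + G*f)/(G + f))
W*((-19 - 7) + j(8, 5)) = -22*((-19 - 7) + (1 - 1*8 - 2*5 + 8*5)/(8 + 5)) = -22*(-26 + (1 - 8 - 10 + 40)/13) = -22*(-26 + (1/13)*23) = -22*(-26 + 23/13) = -22*(-315/13) = 6930/13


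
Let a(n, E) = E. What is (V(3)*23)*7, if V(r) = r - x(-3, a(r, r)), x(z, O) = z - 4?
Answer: 1610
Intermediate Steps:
x(z, O) = -4 + z
V(r) = 7 + r (V(r) = r - (-4 - 3) = r - 1*(-7) = r + 7 = 7 + r)
(V(3)*23)*7 = ((7 + 3)*23)*7 = (10*23)*7 = 230*7 = 1610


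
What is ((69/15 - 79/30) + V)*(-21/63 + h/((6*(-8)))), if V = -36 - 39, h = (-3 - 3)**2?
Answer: 28483/360 ≈ 79.119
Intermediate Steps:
h = 36 (h = (-6)**2 = 36)
V = -75
((69/15 - 79/30) + V)*(-21/63 + h/((6*(-8)))) = ((69/15 - 79/30) - 75)*(-21/63 + 36/((6*(-8)))) = ((69*(1/15) - 79*1/30) - 75)*(-21*1/63 + 36/(-48)) = ((23/5 - 79/30) - 75)*(-1/3 + 36*(-1/48)) = (59/30 - 75)*(-1/3 - 3/4) = -2191/30*(-13/12) = 28483/360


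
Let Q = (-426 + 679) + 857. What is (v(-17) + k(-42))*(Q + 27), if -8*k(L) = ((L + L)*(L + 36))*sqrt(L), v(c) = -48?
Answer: -54576 - 71631*I*sqrt(42) ≈ -54576.0 - 4.6422e+5*I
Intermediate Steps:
k(L) = -L**(3/2)*(36 + L)/4 (k(L) = -(L + L)*(L + 36)*sqrt(L)/8 = -(2*L)*(36 + L)*sqrt(L)/8 = -2*L*(36 + L)*sqrt(L)/8 = -L**(3/2)*(36 + L)/4)
Q = 1110 (Q = 253 + 857 = 1110)
(v(-17) + k(-42))*(Q + 27) = (-48 + (-42)**(3/2)*(-36 - 1*(-42))/4)*(1110 + 27) = (-48 + (-42*I*sqrt(42))*(-36 + 42)/4)*1137 = (-48 + (1/4)*(-42*I*sqrt(42))*6)*1137 = (-48 - 63*I*sqrt(42))*1137 = -54576 - 71631*I*sqrt(42)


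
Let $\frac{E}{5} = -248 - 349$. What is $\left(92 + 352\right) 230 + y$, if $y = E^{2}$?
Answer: $9012345$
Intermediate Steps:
$E = -2985$ ($E = 5 \left(-248 - 349\right) = 5 \left(-597\right) = -2985$)
$y = 8910225$ ($y = \left(-2985\right)^{2} = 8910225$)
$\left(92 + 352\right) 230 + y = \left(92 + 352\right) 230 + 8910225 = 444 \cdot 230 + 8910225 = 102120 + 8910225 = 9012345$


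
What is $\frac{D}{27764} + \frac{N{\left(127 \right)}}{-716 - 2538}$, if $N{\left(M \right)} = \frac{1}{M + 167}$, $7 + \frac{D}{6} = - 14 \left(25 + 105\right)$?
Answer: $- \frac{2621777519}{6640288116} \approx -0.39483$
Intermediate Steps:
$D = -10962$ ($D = -42 + 6 \left(- 14 \left(25 + 105\right)\right) = -42 + 6 \left(\left(-14\right) 130\right) = -42 + 6 \left(-1820\right) = -42 - 10920 = -10962$)
$N{\left(M \right)} = \frac{1}{167 + M}$
$\frac{D}{27764} + \frac{N{\left(127 \right)}}{-716 - 2538} = - \frac{10962}{27764} + \frac{1}{\left(167 + 127\right) \left(-716 - 2538\right)} = \left(-10962\right) \frac{1}{27764} + \frac{1}{294 \left(-716 - 2538\right)} = - \frac{5481}{13882} + \frac{1}{294 \left(-3254\right)} = - \frac{5481}{13882} + \frac{1}{294} \left(- \frac{1}{3254}\right) = - \frac{5481}{13882} - \frac{1}{956676} = - \frac{2621777519}{6640288116}$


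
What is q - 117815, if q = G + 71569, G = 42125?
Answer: -4121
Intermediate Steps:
q = 113694 (q = 42125 + 71569 = 113694)
q - 117815 = 113694 - 117815 = -4121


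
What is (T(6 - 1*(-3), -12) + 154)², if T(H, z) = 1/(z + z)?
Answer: 13653025/576 ≈ 23703.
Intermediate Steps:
T(H, z) = 1/(2*z)
(T(6 - 1*(-3), -12) + 154)² = ((½)/(-12) + 154)² = ((½)*(-1/12) + 154)² = (-1/24 + 154)² = (3695/24)² = 13653025/576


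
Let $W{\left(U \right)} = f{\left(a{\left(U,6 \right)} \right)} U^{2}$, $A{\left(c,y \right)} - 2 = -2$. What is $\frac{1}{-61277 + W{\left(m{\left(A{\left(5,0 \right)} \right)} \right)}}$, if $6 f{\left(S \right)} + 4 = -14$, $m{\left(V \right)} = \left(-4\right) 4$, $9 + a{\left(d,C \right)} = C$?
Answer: $- \frac{1}{62045} \approx -1.6117 \cdot 10^{-5}$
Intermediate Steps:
$A{\left(c,y \right)} = 0$ ($A{\left(c,y \right)} = 2 - 2 = 0$)
$a{\left(d,C \right)} = -9 + C$
$m{\left(V \right)} = -16$
$f{\left(S \right)} = -3$ ($f{\left(S \right)} = - \frac{2}{3} + \frac{1}{6} \left(-14\right) = - \frac{2}{3} - \frac{7}{3} = -3$)
$W{\left(U \right)} = - 3 U^{2}$
$\frac{1}{-61277 + W{\left(m{\left(A{\left(5,0 \right)} \right)} \right)}} = \frac{1}{-61277 - 3 \left(-16\right)^{2}} = \frac{1}{-61277 - 768} = \frac{1}{-62045} = - \frac{1}{62045}$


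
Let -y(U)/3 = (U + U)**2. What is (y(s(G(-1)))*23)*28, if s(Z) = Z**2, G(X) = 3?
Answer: -625968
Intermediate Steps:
y(U) = -12*U**2 (y(U) = -3*(U + U)**2 = -3*4*U**2 = -12*U**2)
(y(s(G(-1)))*23)*28 = (-12*(3**2)**2*23)*28 = (-12*9**2*23)*28 = (-12*81*23)*28 = -972*23*28 = -22356*28 = -625968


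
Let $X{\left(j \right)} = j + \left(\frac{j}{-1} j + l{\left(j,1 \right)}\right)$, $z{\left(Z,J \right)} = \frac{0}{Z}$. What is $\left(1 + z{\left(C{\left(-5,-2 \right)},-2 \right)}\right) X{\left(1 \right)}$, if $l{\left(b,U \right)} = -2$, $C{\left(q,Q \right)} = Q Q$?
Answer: $-2$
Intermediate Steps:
$C{\left(q,Q \right)} = Q^{2}$
$z{\left(Z,J \right)} = 0$
$X{\left(j \right)} = -2 + j - j^{2}$ ($X{\left(j \right)} = j + \left(\frac{j}{-1} j - 2\right) = j + \left(j \left(-1\right) j - 2\right) = j + \left(- j j - 2\right) = j - \left(2 + j^{2}\right) = -2 + j - j^{2}$)
$\left(1 + z{\left(C{\left(-5,-2 \right)},-2 \right)}\right) X{\left(1 \right)} = \left(1 + 0\right) \left(-2 + 1 - 1^{2}\right) = 1 \left(-2 + 1 - 1\right) = 1 \left(-2\right) = -2$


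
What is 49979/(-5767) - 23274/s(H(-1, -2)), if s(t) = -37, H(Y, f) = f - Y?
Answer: 132371935/213379 ≈ 620.36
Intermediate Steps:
49979/(-5767) - 23274/s(H(-1, -2)) = 49979/(-5767) - 23274/(-37) = 49979*(-1/5767) - 23274*(-1/37) = -49979/5767 + 23274/37 = 132371935/213379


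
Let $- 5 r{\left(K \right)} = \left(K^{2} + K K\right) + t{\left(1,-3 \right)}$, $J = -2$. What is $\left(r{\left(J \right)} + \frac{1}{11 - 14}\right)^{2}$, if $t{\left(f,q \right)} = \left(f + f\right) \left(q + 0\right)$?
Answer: $\frac{121}{225} \approx 0.53778$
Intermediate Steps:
$t{\left(f,q \right)} = 2 f q$
$r{\left(K \right)} = \frac{6}{5} - \frac{2 K^{2}}{5}$ ($r{\left(K \right)} = - \frac{\left(K^{2} + K K\right) + 2 \cdot 1 \left(-3\right)}{5} = - \frac{\left(K^{2} + K^{2}\right) - 6}{5} = - \frac{2 K^{2} - 6}{5} = - \frac{-6 + 2 K^{2}}{5} = \frac{6}{5} - \frac{2 K^{2}}{5}$)
$\left(r{\left(J \right)} + \frac{1}{11 - 14}\right)^{2} = \left(\left(\frac{6}{5} - \frac{2 \left(-2\right)^{2}}{5}\right) + \frac{1}{11 - 14}\right)^{2} = \left(\left(\frac{6}{5} - \frac{8}{5}\right) + \frac{1}{-3}\right)^{2} = \left(\left(\frac{6}{5} - \frac{8}{5}\right) - \frac{1}{3}\right)^{2} = \left(- \frac{2}{5} - \frac{1}{3}\right)^{2} = \left(- \frac{11}{15}\right)^{2} = \frac{121}{225}$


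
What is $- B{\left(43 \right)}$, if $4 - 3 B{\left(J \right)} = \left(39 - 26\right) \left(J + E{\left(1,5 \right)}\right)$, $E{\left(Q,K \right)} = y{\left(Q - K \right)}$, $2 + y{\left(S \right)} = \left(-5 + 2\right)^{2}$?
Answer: $\frac{646}{3} \approx 215.33$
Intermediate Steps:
$y{\left(S \right)} = 7$ ($y{\left(S \right)} = -2 + \left(-5 + 2\right)^{2} = -2 + \left(-3\right)^{2} = -2 + 9 = 7$)
$E{\left(Q,K \right)} = 7$
$B{\left(J \right)} = -29 - \frac{13 J}{3}$ ($B{\left(J \right)} = \frac{4}{3} - \frac{\left(39 - 26\right) \left(J + 7\right)}{3} = \frac{4}{3} - \frac{13 \left(7 + J\right)}{3} = \frac{4}{3} - \frac{91 + 13 J}{3} = \frac{4}{3} - \left(\frac{91}{3} + \frac{13 J}{3}\right) = -29 - \frac{13 J}{3}$)
$- B{\left(43 \right)} = - (-29 - \frac{559}{3}) = \left(-1\right) \left(- \frac{646}{3}\right) = \frac{646}{3}$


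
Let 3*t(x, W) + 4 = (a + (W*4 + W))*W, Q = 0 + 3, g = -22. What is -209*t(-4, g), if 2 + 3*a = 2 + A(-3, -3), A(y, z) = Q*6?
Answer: -477356/3 ≈ -1.5912e+5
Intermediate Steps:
Q = 3
A(y, z) = 18 (A(y, z) = 3*6 = 18)
a = 6 (a = -⅔ + (2 + 18)/3 = -⅔ + (⅓)*20 = -⅔ + 20/3 = 6)
t(x, W) = -4/3 + W*(6 + 5*W)/3 (t(x, W) = -4/3 + ((6 + (W*4 + W))*W)/3 = -4/3 + ((6 + (4*W + W))*W)/3 = -4/3 + ((6 + 5*W)*W)/3 = -4/3 + (W*(6 + 5*W))/3 = -4/3 + W*(6 + 5*W)/3)
-209*t(-4, g) = -209*(-4/3 + 2*(-22) + (5/3)*(-22)²) = -209*(-4/3 - 44 + (5/3)*484) = -209*(-4/3 - 44 + 2420/3) = -209*2284/3 = -477356/3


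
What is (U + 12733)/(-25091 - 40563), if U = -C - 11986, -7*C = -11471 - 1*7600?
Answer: 6921/229789 ≈ 0.030119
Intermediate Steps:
C = 19071/7 (C = -(-11471 - 1*7600)/7 = -(-11471 - 7600)/7 = -1/7*(-19071) = 19071/7 ≈ 2724.4)
U = -102973/7 (U = -1*19071/7 - 11986 = -19071/7 - 11986 = -102973/7 ≈ -14710.)
(U + 12733)/(-25091 - 40563) = (-102973/7 + 12733)/(-25091 - 40563) = -13842/7/(-65654) = -13842/7*(-1/65654) = 6921/229789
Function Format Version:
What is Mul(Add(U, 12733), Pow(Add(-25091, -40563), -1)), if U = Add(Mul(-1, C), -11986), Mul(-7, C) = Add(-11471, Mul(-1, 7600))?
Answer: Rational(6921, 229789) ≈ 0.030119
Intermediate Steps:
C = Rational(19071, 7) (C = Mul(Rational(-1, 7), Add(-11471, Mul(-1, 7600))) = Mul(Rational(-1, 7), Add(-11471, -7600)) = Mul(Rational(-1, 7), -19071) = Rational(19071, 7) ≈ 2724.4)
U = Rational(-102973, 7) (U = Add(Mul(-1, Rational(19071, 7)), -11986) = Add(Rational(-19071, 7), -11986) = Rational(-102973, 7) ≈ -14710.)
Mul(Add(U, 12733), Pow(Add(-25091, -40563), -1)) = Mul(Add(Rational(-102973, 7), 12733), Pow(Add(-25091, -40563), -1)) = Mul(Rational(-13842, 7), Pow(-65654, -1)) = Mul(Rational(-13842, 7), Rational(-1, 65654)) = Rational(6921, 229789)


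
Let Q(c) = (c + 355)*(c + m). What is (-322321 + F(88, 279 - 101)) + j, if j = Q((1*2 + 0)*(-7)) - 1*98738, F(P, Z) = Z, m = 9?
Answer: -422586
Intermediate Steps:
Q(c) = (9 + c)*(355 + c) (Q(c) = (c + 355)*(c + 9) = (355 + c)*(9 + c) = (9 + c)*(355 + c))
j = -100443 (j = (3195 + ((1*2 + 0)*(-7))² + 364*((1*2 + 0)*(-7))) - 1*98738 = (3195 + ((2 + 0)*(-7))² + 364*((2 + 0)*(-7))) - 98738 = (3195 + (2*(-7))² + 364*(2*(-7))) - 98738 = (3195 + (-14)² + 364*(-14)) - 98738 = (3195 + 196 - 5096) - 98738 = -1705 - 98738 = -100443)
(-322321 + F(88, 279 - 101)) + j = (-322321 + (279 - 101)) - 100443 = (-322321 + 178) - 100443 = -322143 - 100443 = -422586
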